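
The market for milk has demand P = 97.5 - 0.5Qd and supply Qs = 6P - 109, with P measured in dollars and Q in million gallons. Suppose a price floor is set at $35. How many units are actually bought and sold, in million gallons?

Rearranging demand gives Qd = 195 - 2P. Without the control the market clears where 195 - 2P = 6P - 109, i.e. P* = 38 and Q* = 119.
Since 35 is below P* = 38, the floor does not bind and the free-market outcome prevails.

119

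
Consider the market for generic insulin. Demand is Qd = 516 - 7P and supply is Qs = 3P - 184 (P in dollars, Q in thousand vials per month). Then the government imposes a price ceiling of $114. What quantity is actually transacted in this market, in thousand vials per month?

Setting quantity demanded equal to quantity supplied, 516 - 7P = 3P - 184, gives P* = 70 and Q* = 26.
Since 114 is above P* = 70, the ceiling does not bind and the free-market outcome prevails.

26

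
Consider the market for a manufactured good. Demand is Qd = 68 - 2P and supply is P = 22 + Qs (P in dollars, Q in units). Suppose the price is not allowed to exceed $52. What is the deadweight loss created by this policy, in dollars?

Rearranging supply gives Qs = P - 22. Without the control the market clears where 68 - 2P = P - 22, i.e. P* = 30 and Q* = 8.
Since 52 is above P* = 30, the ceiling does not bind and the free-market outcome prevails.
Since the control does not bind, no trades are prevented and deadweight loss is zero.

0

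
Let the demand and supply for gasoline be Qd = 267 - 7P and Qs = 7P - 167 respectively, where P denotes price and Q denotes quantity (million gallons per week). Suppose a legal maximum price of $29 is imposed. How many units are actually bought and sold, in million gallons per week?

Setting quantity demanded equal to quantity supplied, 267 - 7P = 7P - 167, gives P* = 31 and Q* = 50.
Because the ceiling (29) lies below the market-clearing price, it is binding.
At P = 29: Qd = 267 - 7·29 = 64 and Qs = 7·29 - 167 = 36.
The quantity actually transacted is the short side, supply: 36.

36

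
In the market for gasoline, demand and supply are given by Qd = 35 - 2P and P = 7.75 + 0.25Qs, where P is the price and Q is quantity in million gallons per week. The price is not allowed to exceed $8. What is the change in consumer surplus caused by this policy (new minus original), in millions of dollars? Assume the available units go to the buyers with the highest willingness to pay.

-33

Rearranging supply gives Qs = 4P - 31. Equilibrium: 35 - 2P = 4P - 31, so 66 = 6P and P* = 11, Q* = 13.
Since 8 < 11, the ceiling is binding.
At P = 8: Qd = 35 - 2·8 = 19 and Qs = 4·8 - 31 = 1.
Consumer surplus without the control is ½ · (17.5 - 11) · 13 = 42.25.
With the ceiling, 1 units are sold at 8 (assume they go to the highest-value buyers). The demand price at Q = 1 is 17, so CS = ½ · [(17.5 - 8) + (17 - 8)] · 1 = 9.25.
Change in consumer surplus = 9.25 - 42.25 = -33.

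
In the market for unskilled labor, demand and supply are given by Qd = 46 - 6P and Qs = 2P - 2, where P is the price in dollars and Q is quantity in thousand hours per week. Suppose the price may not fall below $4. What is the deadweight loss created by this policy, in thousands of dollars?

0

In a free market, 46 - 6P = 2P - 2 gives the equilibrium P* = 6, Q* = 10.
Since 4 is below P* = 6, the floor does not bind and the free-market outcome prevails.
Since the control does not bind, no trades are prevented and deadweight loss is zero.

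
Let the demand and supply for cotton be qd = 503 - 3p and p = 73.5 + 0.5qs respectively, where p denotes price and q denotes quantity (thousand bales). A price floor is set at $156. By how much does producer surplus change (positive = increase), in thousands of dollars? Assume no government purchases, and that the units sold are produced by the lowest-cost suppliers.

-611

Rearranging supply gives qs = 2p - 147. Without the control the market clears where 503 - 3p = 2p - 147, i.e. p* = 130 and q* = 113.
The floor of 156 is above the equilibrium price 130, so it binds.
At p = 156: qd = 503 - 3·156 = 35 and qs = 2·156 - 147 = 165.
Producer surplus without the control is ½ · (130 - 73.5) · 113 = 3192.25.
With the floor, 35 units are sold at 156. The supply price at q = 35 is 91, so PS = ½ · [(156 - 73.5) + (156 - 91)] · 35 = 2581.25.
Change in producer surplus = 2581.25 - 3192.25 = -611.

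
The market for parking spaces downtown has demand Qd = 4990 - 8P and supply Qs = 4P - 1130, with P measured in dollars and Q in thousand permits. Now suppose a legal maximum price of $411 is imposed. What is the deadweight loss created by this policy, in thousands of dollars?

29403

Equilibrium: 4990 - 8P = 4P - 1130, so 6120 = 12P and P* = 510, Q* = 910.
Because the ceiling (411) lies below the market-clearing price, it is binding.
At P = 411: Qd = 4990 - 8·411 = 1702 and Qs = 4·411 - 1130 = 514.
Quantity traded falls to 514. At Q = 514 the demand price is (4990 - 514)/8 = 559.5 and the supply price is (1130 + 514)/4 = 411.
Deadweight loss = ½ · (559.5 - 411) · (910 - 514) = ½ · 148.5 · 396 = 29403.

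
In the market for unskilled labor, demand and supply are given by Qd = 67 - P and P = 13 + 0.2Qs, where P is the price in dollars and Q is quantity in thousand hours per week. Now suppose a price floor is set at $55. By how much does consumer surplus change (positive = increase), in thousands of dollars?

Rearranging supply gives Qs = 5P - 65. In a free market, 67 - P = 5P - 65 gives the equilibrium P* = 22, Q* = 45.
Because the floor (55) lies above the market-clearing price, it is binding.
At P = 55: Qd = 67 - 55 = 12 and Qs = 5·55 - 65 = 210.
Consumer surplus without the control is ½ · (67 - 22) · 45 = 1012.5.
With the floor, consumers buy 12 units at 55, so CS = ½ · (67 - 55) · 12 = 72.
Change in consumer surplus = 72 - 1012.5 = -940.5.

-940.5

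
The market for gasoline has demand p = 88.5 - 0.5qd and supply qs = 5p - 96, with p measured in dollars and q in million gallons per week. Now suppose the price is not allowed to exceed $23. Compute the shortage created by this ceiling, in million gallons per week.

112

Rearranging demand gives qd = 177 - 2p. Without the control the market clears where 177 - 2p = 5p - 96, i.e. p* = 39 and q* = 99.
The ceiling of 23 is below the equilibrium price 39, so it binds.
At p = 23: qd = 177 - 2·23 = 131 and qs = 5·23 - 96 = 19.
Shortage = qd - qs = 131 - 19 = 112.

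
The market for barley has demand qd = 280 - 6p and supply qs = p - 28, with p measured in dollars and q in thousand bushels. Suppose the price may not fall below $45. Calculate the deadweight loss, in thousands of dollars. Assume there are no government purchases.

21

Setting quantity demanded equal to quantity supplied, 280 - 6p = p - 28, gives p* = 44 and q* = 16.
The floor of 45 is above the equilibrium price 44, so it binds.
At p = 45: qd = 280 - 6·45 = 10 and qs = 45 - 28 = 17.
Quantity traded falls to 10. At q = 10 the demand price is (280 - 10)/6 = 45 and the supply price is 28 + 10 = 38.
Deadweight loss = ½ · (45 - 38) · (16 - 10) = ½ · 7 · 6 = 21.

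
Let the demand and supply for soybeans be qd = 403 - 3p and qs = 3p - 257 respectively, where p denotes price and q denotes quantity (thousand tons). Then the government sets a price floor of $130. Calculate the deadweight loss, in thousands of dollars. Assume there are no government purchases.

1200

Without the control the market clears where 403 - 3p = 3p - 257, i.e. p* = 110 and q* = 73.
Because the floor (130) lies above the market-clearing price, it is binding.
At p = 130: qd = 403 - 3·130 = 13 and qs = 3·130 - 257 = 133.
Quantity traded falls to 13. At q = 13 the demand price is (403 - 13)/3 = 130 and the supply price is (257 + 13)/3 = 90.
Deadweight loss = ½ · (130 - 90) · (73 - 13) = ½ · 40 · 60 = 1200.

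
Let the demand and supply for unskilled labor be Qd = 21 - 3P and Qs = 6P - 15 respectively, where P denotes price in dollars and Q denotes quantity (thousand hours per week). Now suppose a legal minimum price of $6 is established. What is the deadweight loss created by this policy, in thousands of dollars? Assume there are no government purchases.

Without the control the market clears where 21 - 3P = 6P - 15, i.e. P* = 4 and Q* = 9.
Since 6 > 4, the floor is binding.
At P = 6: Qd = 21 - 3·6 = 3 and Qs = 6·6 - 15 = 21.
Quantity traded falls to 3. At Q = 3 the demand price is (21 - 3)/3 = 6 and the supply price is (15 + 3)/6 = 3.
Deadweight loss = ½ · (6 - 3) · (9 - 3) = ½ · 3 · 6 = 9.

9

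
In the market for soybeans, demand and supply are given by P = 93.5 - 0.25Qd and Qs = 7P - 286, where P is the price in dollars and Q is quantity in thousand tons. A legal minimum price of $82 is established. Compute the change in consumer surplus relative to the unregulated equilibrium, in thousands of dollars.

Rearranging demand gives Qd = 374 - 4P. Setting quantity demanded equal to quantity supplied, 374 - 4P = 7P - 286, gives P* = 60 and Q* = 134.
The floor of 82 is above the equilibrium price 60, so it binds.
At P = 82: Qd = 374 - 4·82 = 46 and Qs = 7·82 - 286 = 288.
Consumer surplus without the control is ½ · (93.5 - 60) · 134 = 2244.5.
With the floor, consumers buy 46 units at 82, so CS = ½ · (93.5 - 82) · 46 = 264.5.
Change in consumer surplus = 264.5 - 2244.5 = -1980.

-1980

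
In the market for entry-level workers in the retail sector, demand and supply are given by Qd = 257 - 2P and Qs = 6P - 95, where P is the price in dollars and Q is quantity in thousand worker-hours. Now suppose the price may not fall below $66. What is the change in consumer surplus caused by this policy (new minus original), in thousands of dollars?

Without the control the market clears where 257 - 2P = 6P - 95, i.e. P* = 44 and Q* = 169.
Since 66 > 44, the floor is binding.
At P = 66: Qd = 257 - 2·66 = 125 and Qs = 6·66 - 95 = 301.
Consumer surplus without the control is ½ · (128.5 - 44) · 169 = 7140.25.
With the floor, consumers buy 125 units at 66, so CS = ½ · (128.5 - 66) · 125 = 3906.25.
Change in consumer surplus = 3906.25 - 7140.25 = -3234.

-3234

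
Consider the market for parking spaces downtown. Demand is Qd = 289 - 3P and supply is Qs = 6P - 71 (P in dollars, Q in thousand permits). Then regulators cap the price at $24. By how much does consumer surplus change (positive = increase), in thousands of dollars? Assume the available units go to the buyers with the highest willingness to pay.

Equilibrium: 289 - 3P = 6P - 71, so 360 = 9P and P* = 40, Q* = 169.
Since 24 < 40, the ceiling is binding.
At P = 24: Qd = 289 - 3·24 = 217 and Qs = 6·24 - 71 = 73.
Consumer surplus without the control is ½ · (289/3 - 40) · 169 = 28561/6.
With the ceiling, 73 units are sold at 24 (assume they go to the highest-value buyers). The demand price at Q = 73 is 72, so CS = ½ · [(289/3 - 24) + (72 - 24)] · 73 = 26353/6.
Change in consumer surplus = 26353/6 - 28561/6 = -368.

-368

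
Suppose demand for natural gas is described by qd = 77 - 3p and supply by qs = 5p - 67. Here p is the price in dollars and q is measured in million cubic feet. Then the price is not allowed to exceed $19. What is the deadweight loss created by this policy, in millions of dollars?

0

Setting quantity demanded equal to quantity supplied, 77 - 3p = 5p - 67, gives p* = 18 and q* = 23.
The ceiling of 19 is above the equilibrium price 18, so it is not binding; the market clears at p* = 18, q* = 23.
Since the control does not bind, no trades are prevented and deadweight loss is zero.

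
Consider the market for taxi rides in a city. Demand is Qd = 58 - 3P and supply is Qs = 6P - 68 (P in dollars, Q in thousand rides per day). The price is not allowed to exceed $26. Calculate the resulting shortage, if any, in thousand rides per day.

Without the control the market clears where 58 - 3P = 6P - 68, i.e. P* = 14 and Q* = 16.
Since 26 is above P* = 14, the ceiling does not bind and the free-market outcome prevails.
Since the control does not bind, there is no shortage.

0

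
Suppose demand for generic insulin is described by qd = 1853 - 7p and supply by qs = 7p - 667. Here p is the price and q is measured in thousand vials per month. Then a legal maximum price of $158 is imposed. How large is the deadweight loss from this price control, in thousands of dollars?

Setting quantity demanded equal to quantity supplied, 1853 - 7p = 7p - 667, gives p* = 180 and q* = 593.
Because the ceiling (158) lies below the market-clearing price, it is binding.
At p = 158: qd = 1853 - 7·158 = 747 and qs = 7·158 - 667 = 439.
Quantity traded falls to 439. At q = 439 the demand price is (1853 - 439)/7 = 202 and the supply price is (667 + 439)/7 = 158.
Deadweight loss = ½ · (202 - 158) · (593 - 439) = ½ · 44 · 154 = 3388.

3388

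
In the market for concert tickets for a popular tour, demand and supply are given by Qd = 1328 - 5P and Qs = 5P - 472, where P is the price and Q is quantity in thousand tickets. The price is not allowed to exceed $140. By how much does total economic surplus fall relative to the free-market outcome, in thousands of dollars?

Without the control the market clears where 1328 - 5P = 5P - 472, i.e. P* = 180 and Q* = 428.
Since 140 < 180, the ceiling is binding.
At P = 140: Qd = 1328 - 5·140 = 628 and Qs = 5·140 - 472 = 228.
Quantity traded falls to 228. At Q = 228 the demand price is (1328 - 228)/5 = 220 and the supply price is (472 + 228)/5 = 140.
Deadweight loss = ½ · (220 - 140) · (428 - 228) = ½ · 80 · 200 = 8000.

8000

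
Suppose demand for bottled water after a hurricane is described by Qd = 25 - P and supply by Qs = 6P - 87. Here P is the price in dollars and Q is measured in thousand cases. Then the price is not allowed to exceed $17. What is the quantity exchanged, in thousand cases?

9

Equilibrium: 25 - P = 6P - 87, so 112 = 7P and P* = 16, Q* = 9.
The ceiling of 17 is above the equilibrium price 16, so it is not binding; the market clears at P* = 16, Q* = 9.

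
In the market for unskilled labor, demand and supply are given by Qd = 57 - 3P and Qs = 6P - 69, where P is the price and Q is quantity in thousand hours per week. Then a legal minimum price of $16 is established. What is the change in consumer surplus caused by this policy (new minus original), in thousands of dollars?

Equilibrium: 57 - 3P = 6P - 69, so 126 = 9P and P* = 14, Q* = 15.
Since 16 > 14, the floor is binding.
At P = 16: Qd = 57 - 3·16 = 9 and Qs = 6·16 - 69 = 27.
Consumer surplus without the control is ½ · (19 - 14) · 15 = 37.5.
With the floor, consumers buy 9 units at 16, so CS = ½ · (19 - 16) · 9 = 13.5.
Change in consumer surplus = 13.5 - 37.5 = -24.

-24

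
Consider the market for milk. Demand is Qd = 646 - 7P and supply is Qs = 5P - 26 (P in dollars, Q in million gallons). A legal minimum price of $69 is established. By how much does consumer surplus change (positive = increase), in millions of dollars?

Setting quantity demanded equal to quantity supplied, 646 - 7P = 5P - 26, gives P* = 56 and Q* = 254.
The floor of 69 is above the equilibrium price 56, so it binds.
At P = 69: Qd = 646 - 7·69 = 163 and Qs = 5·69 - 26 = 319.
Consumer surplus without the control is ½ · (646/7 - 56) · 254 = 32258/7.
With the floor, consumers buy 163 units at 69, so CS = ½ · (646/7 - 69) · 163 = 26569/14.
Change in consumer surplus = 26569/14 - 32258/7 = -2710.5.

-2710.5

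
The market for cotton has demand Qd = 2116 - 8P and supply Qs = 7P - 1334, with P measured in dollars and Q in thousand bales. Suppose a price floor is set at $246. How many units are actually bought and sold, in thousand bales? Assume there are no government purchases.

Equilibrium: 2116 - 8P = 7P - 1334, so 3450 = 15P and P* = 230, Q* = 276.
Because the floor (246) lies above the market-clearing price, it is binding.
At P = 246: Qd = 2116 - 8·246 = 148 and Qs = 7·246 - 1334 = 388.
The quantity actually transacted is the short side, demand: 148.

148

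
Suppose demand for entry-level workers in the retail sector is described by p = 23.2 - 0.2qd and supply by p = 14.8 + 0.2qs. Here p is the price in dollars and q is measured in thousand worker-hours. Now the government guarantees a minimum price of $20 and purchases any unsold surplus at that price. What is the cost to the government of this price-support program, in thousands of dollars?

Rearranging demand gives qd = 116 - 5p; rearranging supply gives qs = 5p - 74. In a free market, 116 - 5p = 5p - 74 gives the equilibrium p* = 19, q* = 21.
Since 20 > 19, the floor is binding.
At p = 20: qd = 116 - 5·20 = 16 and qs = 5·20 - 74 = 26.
Surplus = qs - qd = 10.
Government expenditure = surplus × support price = 10 × 20 = 200.

200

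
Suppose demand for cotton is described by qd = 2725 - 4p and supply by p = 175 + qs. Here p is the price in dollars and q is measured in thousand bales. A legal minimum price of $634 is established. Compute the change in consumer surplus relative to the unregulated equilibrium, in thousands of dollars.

-16038

Rearranging supply gives qs = p - 175. Setting quantity demanded equal to quantity supplied, 2725 - 4p = p - 175, gives p* = 580 and q* = 405.
The floor of 634 is above the equilibrium price 580, so it binds.
At p = 634: qd = 2725 - 4·634 = 189 and qs = 634 - 175 = 459.
Consumer surplus without the control is ½ · (681.25 - 580) · 405 = 20503.125.
With the floor, consumers buy 189 units at 634, so CS = ½ · (681.25 - 634) · 189 = 4465.125.
Change in consumer surplus = 4465.125 - 20503.125 = -16038.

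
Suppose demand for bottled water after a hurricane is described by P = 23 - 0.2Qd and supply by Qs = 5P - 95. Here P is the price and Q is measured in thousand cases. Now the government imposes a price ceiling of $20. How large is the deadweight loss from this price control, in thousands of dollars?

Rearranging demand gives Qd = 115 - 5P. In a free market, 115 - 5P = 5P - 95 gives the equilibrium P* = 21, Q* = 10.
The ceiling of 20 is below the equilibrium price 21, so it binds.
At P = 20: Qd = 115 - 5·20 = 15 and Qs = 5·20 - 95 = 5.
Quantity traded falls to 5. At Q = 5 the demand price is (115 - 5)/5 = 22 and the supply price is (95 + 5)/5 = 20.
Deadweight loss = ½ · (22 - 20) · (10 - 5) = ½ · 2 · 5 = 5.

5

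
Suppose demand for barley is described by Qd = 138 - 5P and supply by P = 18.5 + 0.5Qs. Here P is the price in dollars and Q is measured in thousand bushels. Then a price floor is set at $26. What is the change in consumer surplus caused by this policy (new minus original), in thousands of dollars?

Rearranging supply gives Qs = 2P - 37. In a free market, 138 - 5P = 2P - 37 gives the equilibrium P* = 25, Q* = 13.
The floor of 26 is above the equilibrium price 25, so it binds.
At P = 26: Qd = 138 - 5·26 = 8 and Qs = 2·26 - 37 = 15.
Consumer surplus without the control is ½ · (27.6 - 25) · 13 = 16.9.
With the floor, consumers buy 8 units at 26, so CS = ½ · (27.6 - 26) · 8 = 6.4.
Change in consumer surplus = 6.4 - 16.9 = -10.5.

-10.5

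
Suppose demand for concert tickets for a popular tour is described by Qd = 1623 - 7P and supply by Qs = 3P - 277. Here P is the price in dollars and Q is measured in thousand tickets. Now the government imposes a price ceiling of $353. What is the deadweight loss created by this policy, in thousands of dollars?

0

In a free market, 1623 - 7P = 3P - 277 gives the equilibrium P* = 190, Q* = 293.
The ceiling of 353 is above the equilibrium price 190, so it is not binding; the market clears at P* = 190, Q* = 293.
Since the control does not bind, no trades are prevented and deadweight loss is zero.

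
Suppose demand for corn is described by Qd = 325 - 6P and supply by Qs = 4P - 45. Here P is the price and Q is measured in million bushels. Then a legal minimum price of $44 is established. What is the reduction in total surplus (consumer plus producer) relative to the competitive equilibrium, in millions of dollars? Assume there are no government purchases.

367.5

In a free market, 325 - 6P = 4P - 45 gives the equilibrium P* = 37, Q* = 103.
Because the floor (44) lies above the market-clearing price, it is binding.
At P = 44: Qd = 325 - 6·44 = 61 and Qs = 4·44 - 45 = 131.
Quantity traded falls to 61. At Q = 61 the demand price is (325 - 61)/6 = 44 and the supply price is (45 + 61)/4 = 26.5.
Deadweight loss = ½ · (44 - 26.5) · (103 - 61) = ½ · 17.5 · 42 = 367.5.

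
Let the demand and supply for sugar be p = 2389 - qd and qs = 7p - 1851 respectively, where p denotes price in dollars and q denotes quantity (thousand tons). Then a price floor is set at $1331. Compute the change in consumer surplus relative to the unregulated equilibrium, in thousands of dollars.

Rearranging demand gives qd = 2389 - p. In a free market, 2389 - p = 7p - 1851 gives the equilibrium p* = 530, q* = 1859.
Since 1331 > 530, the floor is binding.
At p = 1331: qd = 2389 - 1331 = 1058 and qs = 7·1331 - 1851 = 7466.
Consumer surplus without the control is ½ · (2389 - 530) · 1859 = 1727940.5.
With the floor, consumers buy 1058 units at 1331, so CS = ½ · (2389 - 1331) · 1058 = 559682.
Change in consumer surplus = 559682 - 1727940.5 = -1168258.5.

-1168258.5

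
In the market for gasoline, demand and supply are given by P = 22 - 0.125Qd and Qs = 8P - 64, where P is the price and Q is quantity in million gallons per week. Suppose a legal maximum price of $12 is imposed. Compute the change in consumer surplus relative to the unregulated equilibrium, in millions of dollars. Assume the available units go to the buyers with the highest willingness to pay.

60

Rearranging demand gives Qd = 176 - 8P. Equilibrium: 176 - 8P = 8P - 64, so 240 = 16P and P* = 15, Q* = 56.
Since 12 < 15, the ceiling is binding.
At P = 12: Qd = 176 - 8·12 = 80 and Qs = 8·12 - 64 = 32.
Consumer surplus without the control is ½ · (22 - 15) · 56 = 196.
With the ceiling, 32 units are sold at 12 (assume they go to the highest-value buyers). The demand price at Q = 32 is 18, so CS = ½ · [(22 - 12) + (18 - 12)] · 32 = 256.
Change in consumer surplus = 256 - 196 = 60.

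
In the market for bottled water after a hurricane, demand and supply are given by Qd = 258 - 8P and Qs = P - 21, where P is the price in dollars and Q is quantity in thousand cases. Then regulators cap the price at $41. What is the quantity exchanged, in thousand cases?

In a free market, 258 - 8P = P - 21 gives the equilibrium P* = 31, Q* = 10.
Since 41 is above P* = 31, the ceiling does not bind and the free-market outcome prevails.

10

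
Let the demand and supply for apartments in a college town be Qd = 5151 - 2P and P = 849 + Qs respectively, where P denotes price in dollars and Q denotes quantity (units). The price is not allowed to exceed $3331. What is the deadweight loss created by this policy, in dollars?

0

Rearranging supply gives Qs = P - 849. Setting quantity demanded equal to quantity supplied, 5151 - 2P = P - 849, gives P* = 2000 and Q* = 1151.
Since 3331 is above P* = 2000, the ceiling does not bind and the free-market outcome prevails.
Since the control does not bind, no trades are prevented and deadweight loss is zero.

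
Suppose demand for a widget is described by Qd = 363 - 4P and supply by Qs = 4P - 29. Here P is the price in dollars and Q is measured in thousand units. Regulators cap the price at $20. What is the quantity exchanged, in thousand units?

Equilibrium: 363 - 4P = 4P - 29, so 392 = 8P and P* = 49, Q* = 167.
Since 20 < 49, the ceiling is binding.
At P = 20: Qd = 363 - 4·20 = 283 and Qs = 4·20 - 29 = 51.
The quantity actually transacted is the short side, supply: 51.

51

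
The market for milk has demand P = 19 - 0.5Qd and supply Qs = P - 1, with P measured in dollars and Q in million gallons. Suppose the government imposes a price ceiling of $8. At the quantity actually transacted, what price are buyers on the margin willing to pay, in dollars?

Rearranging demand gives Qd = 38 - 2P. In a free market, 38 - 2P = P - 1 gives the equilibrium P* = 13, Q* = 12.
The ceiling of 8 is below the equilibrium price 13, so it binds.
At P = 8: Qd = 38 - 2·8 = 22 and Qs = 8 - 1 = 7.
Only 7 units reach the market. On the demand curve, the marginal buyer's willingness to pay at Q = 7 is (38 - 7)/2 = 15.5.

15.5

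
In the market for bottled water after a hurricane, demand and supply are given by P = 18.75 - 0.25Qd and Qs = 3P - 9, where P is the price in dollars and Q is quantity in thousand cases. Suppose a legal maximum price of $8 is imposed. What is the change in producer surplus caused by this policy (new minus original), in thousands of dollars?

-84

Rearranging demand gives Qd = 75 - 4P. In a free market, 75 - 4P = 3P - 9 gives the equilibrium P* = 12, Q* = 27.
Because the ceiling (8) lies below the market-clearing price, it is binding.
At P = 8: Qd = 75 - 4·8 = 43 and Qs = 3·8 - 9 = 15.
Producer surplus without the control is ½ · (12 - 3) · 27 = 121.5.
With the ceiling, producers sell 15 units at 8, so PS = ½ · (8 - 3) · 15 = 37.5.
Change in producer surplus = 37.5 - 121.5 = -84.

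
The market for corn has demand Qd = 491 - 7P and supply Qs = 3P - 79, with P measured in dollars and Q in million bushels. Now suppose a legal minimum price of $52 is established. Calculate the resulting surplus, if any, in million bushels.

In a free market, 491 - 7P = 3P - 79 gives the equilibrium P* = 57, Q* = 92.
Since 52 is below P* = 57, the floor does not bind and the free-market outcome prevails.
Since the control does not bind, there is no surplus.

0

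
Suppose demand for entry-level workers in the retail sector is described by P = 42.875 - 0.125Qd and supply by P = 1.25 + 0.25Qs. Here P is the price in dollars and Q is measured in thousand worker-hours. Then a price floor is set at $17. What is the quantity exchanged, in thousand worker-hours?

111

Rearranging demand gives Qd = 343 - 8P; rearranging supply gives Qs = 4P - 5. Setting quantity demanded equal to quantity supplied, 343 - 8P = 4P - 5, gives P* = 29 and Q* = 111.
Since 17 is below P* = 29, the floor does not bind and the free-market outcome prevails.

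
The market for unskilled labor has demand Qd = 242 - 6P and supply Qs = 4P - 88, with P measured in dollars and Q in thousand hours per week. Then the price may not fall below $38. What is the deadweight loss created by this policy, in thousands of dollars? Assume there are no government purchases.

187.5

Equilibrium: 242 - 6P = 4P - 88, so 330 = 10P and P* = 33, Q* = 44.
Because the floor (38) lies above the market-clearing price, it is binding.
At P = 38: Qd = 242 - 6·38 = 14 and Qs = 4·38 - 88 = 64.
Quantity traded falls to 14. At Q = 14 the demand price is (242 - 14)/6 = 38 and the supply price is (88 + 14)/4 = 25.5.
Deadweight loss = ½ · (38 - 25.5) · (44 - 14) = ½ · 12.5 · 30 = 187.5.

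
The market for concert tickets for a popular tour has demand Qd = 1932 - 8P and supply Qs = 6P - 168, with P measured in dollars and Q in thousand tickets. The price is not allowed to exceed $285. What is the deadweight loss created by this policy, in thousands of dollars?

In a free market, 1932 - 8P = 6P - 168 gives the equilibrium P* = 150, Q* = 732.
Since 285 is above P* = 150, the ceiling does not bind and the free-market outcome prevails.
Since the control does not bind, no trades are prevented and deadweight loss is zero.

0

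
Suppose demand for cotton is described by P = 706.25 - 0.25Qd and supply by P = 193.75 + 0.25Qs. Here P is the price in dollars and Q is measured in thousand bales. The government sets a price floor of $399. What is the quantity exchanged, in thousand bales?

Rearranging demand gives Qd = 2825 - 4P; rearranging supply gives Qs = 4P - 775. Without the control the market clears where 2825 - 4P = 4P - 775, i.e. P* = 450 and Q* = 1025.
The floor of 399 is below the equilibrium price 450, so it is not binding; the market clears at P* = 450, Q* = 1025.

1025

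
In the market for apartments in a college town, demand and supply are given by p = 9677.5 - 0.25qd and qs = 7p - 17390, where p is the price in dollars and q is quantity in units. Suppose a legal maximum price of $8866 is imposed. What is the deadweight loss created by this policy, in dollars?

Rearranging demand gives qd = 38710 - 4p. Setting quantity demanded equal to quantity supplied, 38710 - 4p = 7p - 17390, gives p* = 5100 and q* = 18310.
Since 8866 is above p* = 5100, the ceiling does not bind and the free-market outcome prevails.
Since the control does not bind, no trades are prevented and deadweight loss is zero.

0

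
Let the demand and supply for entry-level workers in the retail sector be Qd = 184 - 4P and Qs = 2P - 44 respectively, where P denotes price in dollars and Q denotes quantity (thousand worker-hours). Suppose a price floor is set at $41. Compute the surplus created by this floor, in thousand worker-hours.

18

Equilibrium: 184 - 4P = 2P - 44, so 228 = 6P and P* = 38, Q* = 32.
Because the floor (41) lies above the market-clearing price, it is binding.
At P = 41: Qd = 184 - 4·41 = 20 and Qs = 2·41 - 44 = 38.
Surplus = Qs - Qd = 38 - 20 = 18.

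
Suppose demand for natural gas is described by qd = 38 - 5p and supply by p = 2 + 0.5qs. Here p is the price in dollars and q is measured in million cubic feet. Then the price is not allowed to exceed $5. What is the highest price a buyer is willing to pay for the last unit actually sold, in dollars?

6.4

Rearranging supply gives qs = 2p - 4. Without the control the market clears where 38 - 5p = 2p - 4, i.e. p* = 6 and q* = 8.
Because the ceiling (5) lies below the market-clearing price, it is binding.
At p = 5: qd = 38 - 5·5 = 13 and qs = 2·5 - 4 = 6.
Only 6 units reach the market. On the demand curve, the marginal buyer's willingness to pay at q = 6 is (38 - 6)/5 = 6.4.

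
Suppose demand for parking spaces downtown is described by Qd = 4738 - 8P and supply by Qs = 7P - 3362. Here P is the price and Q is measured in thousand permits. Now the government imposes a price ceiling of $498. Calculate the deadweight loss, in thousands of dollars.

11576.25

In a free market, 4738 - 8P = 7P - 3362 gives the equilibrium P* = 540, Q* = 418.
Since 498 < 540, the ceiling is binding.
At P = 498: Qd = 4738 - 8·498 = 754 and Qs = 7·498 - 3362 = 124.
Quantity traded falls to 124. At Q = 124 the demand price is (4738 - 124)/8 = 576.75 and the supply price is (3362 + 124)/7 = 498.
Deadweight loss = ½ · (576.75 - 498) · (418 - 124) = ½ · 78.75 · 294 = 11576.25.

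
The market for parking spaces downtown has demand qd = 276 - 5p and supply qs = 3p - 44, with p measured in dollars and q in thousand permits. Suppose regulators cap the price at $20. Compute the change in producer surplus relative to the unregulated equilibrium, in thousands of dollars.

-920

Setting quantity demanded equal to quantity supplied, 276 - 5p = 3p - 44, gives p* = 40 and q* = 76.
Because the ceiling (20) lies below the market-clearing price, it is binding.
At p = 20: qd = 276 - 5·20 = 176 and qs = 3·20 - 44 = 16.
Producer surplus without the control is ½ · (40 - 44/3) · 76 = 2888/3.
With the ceiling, producers sell 16 units at 20, so PS = ½ · (20 - 44/3) · 16 = 128/3.
Change in producer surplus = 128/3 - 2888/3 = -920.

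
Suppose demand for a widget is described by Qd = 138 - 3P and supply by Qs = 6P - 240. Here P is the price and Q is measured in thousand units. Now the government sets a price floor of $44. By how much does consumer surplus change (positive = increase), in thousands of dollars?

-18

Setting quantity demanded equal to quantity supplied, 138 - 3P = 6P - 240, gives P* = 42 and Q* = 12.
Since 44 > 42, the floor is binding.
At P = 44: Qd = 138 - 3·44 = 6 and Qs = 6·44 - 240 = 24.
Consumer surplus without the control is ½ · (46 - 42) · 12 = 24.
With the floor, consumers buy 6 units at 44, so CS = ½ · (46 - 44) · 6 = 6.
Change in consumer surplus = 6 - 24 = -18.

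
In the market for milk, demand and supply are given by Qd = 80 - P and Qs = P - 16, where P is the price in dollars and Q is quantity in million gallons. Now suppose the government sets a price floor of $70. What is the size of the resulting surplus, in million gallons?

Setting quantity demanded equal to quantity supplied, 80 - P = P - 16, gives P* = 48 and Q* = 32.
Because the floor (70) lies above the market-clearing price, it is binding.
At P = 70: Qd = 80 - 70 = 10 and Qs = 70 - 16 = 54.
Surplus = Qs - Qd = 54 - 10 = 44.

44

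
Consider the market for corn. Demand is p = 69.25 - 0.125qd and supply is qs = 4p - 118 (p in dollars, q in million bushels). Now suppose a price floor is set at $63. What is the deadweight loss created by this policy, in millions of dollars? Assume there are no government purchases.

588

Rearranging demand gives qd = 554 - 8p. In a free market, 554 - 8p = 4p - 118 gives the equilibrium p* = 56, q* = 106.
Because the floor (63) lies above the market-clearing price, it is binding.
At p = 63: qd = 554 - 8·63 = 50 and qs = 4·63 - 118 = 134.
Quantity traded falls to 50. At q = 50 the demand price is (554 - 50)/8 = 63 and the supply price is (118 + 50)/4 = 42.
Deadweight loss = ½ · (63 - 42) · (106 - 50) = ½ · 21 · 56 = 588.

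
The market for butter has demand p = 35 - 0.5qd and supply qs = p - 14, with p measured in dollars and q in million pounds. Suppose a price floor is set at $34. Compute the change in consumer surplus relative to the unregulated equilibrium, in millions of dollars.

-48

Rearranging demand gives qd = 70 - 2p. Setting quantity demanded equal to quantity supplied, 70 - 2p = p - 14, gives p* = 28 and q* = 14.
The floor of 34 is above the equilibrium price 28, so it binds.
At p = 34: qd = 70 - 2·34 = 2 and qs = 34 - 14 = 20.
Consumer surplus without the control is ½ · (35 - 28) · 14 = 49.
With the floor, consumers buy 2 units at 34, so CS = ½ · (35 - 34) · 2 = 1.
Change in consumer surplus = 1 - 49 = -48.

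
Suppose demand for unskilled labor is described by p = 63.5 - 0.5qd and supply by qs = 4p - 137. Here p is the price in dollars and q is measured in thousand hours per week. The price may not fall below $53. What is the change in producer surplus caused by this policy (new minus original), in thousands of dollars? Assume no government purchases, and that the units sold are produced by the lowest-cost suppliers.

Rearranging demand gives qd = 127 - 2p. Without the control the market clears where 127 - 2p = 4p - 137, i.e. p* = 44 and q* = 39.
The floor of 53 is above the equilibrium price 44, so it binds.
At p = 53: qd = 127 - 2·53 = 21 and qs = 4·53 - 137 = 75.
Producer surplus without the control is ½ · (44 - 34.25) · 39 = 190.125.
With the floor, 21 units are sold at 53. The supply price at q = 21 is 39.5, so PS = ½ · [(53 - 34.25) + (53 - 39.5)] · 21 = 338.625.
Change in producer surplus = 338.625 - 190.125 = 148.5.

148.5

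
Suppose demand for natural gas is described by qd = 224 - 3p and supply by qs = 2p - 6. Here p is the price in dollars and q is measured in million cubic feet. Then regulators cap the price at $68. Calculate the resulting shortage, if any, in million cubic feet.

0

In a free market, 224 - 3p = 2p - 6 gives the equilibrium p* = 46, q* = 86.
Since 68 is above p* = 46, the ceiling does not bind and the free-market outcome prevails.
Since the control does not bind, there is no shortage.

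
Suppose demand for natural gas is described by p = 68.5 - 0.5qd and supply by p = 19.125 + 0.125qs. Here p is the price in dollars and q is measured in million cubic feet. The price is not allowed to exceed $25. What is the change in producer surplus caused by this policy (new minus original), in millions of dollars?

-252

Rearranging demand gives qd = 137 - 2p; rearranging supply gives qs = 8p - 153. In a free market, 137 - 2p = 8p - 153 gives the equilibrium p* = 29, q* = 79.
The ceiling of 25 is below the equilibrium price 29, so it binds.
At p = 25: qd = 137 - 2·25 = 87 and qs = 8·25 - 153 = 47.
Producer surplus without the control is ½ · (29 - 19.125) · 79 = 390.0625.
With the ceiling, producers sell 47 units at 25, so PS = ½ · (25 - 19.125) · 47 = 138.0625.
Change in producer surplus = 138.0625 - 390.0625 = -252.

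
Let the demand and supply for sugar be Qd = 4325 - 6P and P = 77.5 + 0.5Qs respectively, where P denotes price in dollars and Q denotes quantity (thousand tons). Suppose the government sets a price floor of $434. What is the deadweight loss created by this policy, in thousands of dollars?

Rearranging supply gives Qs = 2P - 155. Without the control the market clears where 4325 - 6P = 2P - 155, i.e. P* = 560 and Q* = 965.
The floor of 434 is below the equilibrium price 560, so it is not binding; the market clears at P* = 560, Q* = 965.
Since the control does not bind, no trades are prevented and deadweight loss is zero.

0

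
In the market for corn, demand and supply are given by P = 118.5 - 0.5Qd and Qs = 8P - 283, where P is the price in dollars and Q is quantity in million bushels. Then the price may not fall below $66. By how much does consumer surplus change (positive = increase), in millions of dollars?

-1666

Rearranging demand gives Qd = 237 - 2P. Without the control the market clears where 237 - 2P = 8P - 283, i.e. P* = 52 and Q* = 133.
Because the floor (66) lies above the market-clearing price, it is binding.
At P = 66: Qd = 237 - 2·66 = 105 and Qs = 8·66 - 283 = 245.
Consumer surplus without the control is ½ · (118.5 - 52) · 133 = 4422.25.
With the floor, consumers buy 105 units at 66, so CS = ½ · (118.5 - 66) · 105 = 2756.25.
Change in consumer surplus = 2756.25 - 4422.25 = -1666.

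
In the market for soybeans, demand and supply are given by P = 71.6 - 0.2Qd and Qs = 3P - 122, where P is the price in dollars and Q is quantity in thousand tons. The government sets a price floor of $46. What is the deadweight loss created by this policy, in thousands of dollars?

Rearranging demand gives Qd = 358 - 5P. Equilibrium: 358 - 5P = 3P - 122, so 480 = 8P and P* = 60, Q* = 58.
The floor of 46 is below the equilibrium price 60, so it is not binding; the market clears at P* = 60, Q* = 58.
Since the control does not bind, no trades are prevented and deadweight loss is zero.

0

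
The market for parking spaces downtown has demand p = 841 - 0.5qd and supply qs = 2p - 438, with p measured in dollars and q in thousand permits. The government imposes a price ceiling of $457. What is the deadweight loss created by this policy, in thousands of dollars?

Rearranging demand gives qd = 1682 - 2p. In a free market, 1682 - 2p = 2p - 438 gives the equilibrium p* = 530, q* = 622.
The ceiling of 457 is below the equilibrium price 530, so it binds.
At p = 457: qd = 1682 - 2·457 = 768 and qs = 2·457 - 438 = 476.
Quantity traded falls to 476. At q = 476 the demand price is (1682 - 476)/2 = 603 and the supply price is (438 + 476)/2 = 457.
Deadweight loss = ½ · (603 - 457) · (622 - 476) = ½ · 146 · 146 = 10658.

10658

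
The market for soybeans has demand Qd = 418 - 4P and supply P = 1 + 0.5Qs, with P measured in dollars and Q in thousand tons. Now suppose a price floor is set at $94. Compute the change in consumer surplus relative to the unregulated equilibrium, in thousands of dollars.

Rearranging supply gives Qs = 2P - 2. Without the control the market clears where 418 - 4P = 2P - 2, i.e. P* = 70 and Q* = 138.
The floor of 94 is above the equilibrium price 70, so it binds.
At P = 94: Qd = 418 - 4·94 = 42 and Qs = 2·94 - 2 = 186.
Consumer surplus without the control is ½ · (104.5 - 70) · 138 = 2380.5.
With the floor, consumers buy 42 units at 94, so CS = ½ · (104.5 - 94) · 42 = 220.5.
Change in consumer surplus = 220.5 - 2380.5 = -2160.

-2160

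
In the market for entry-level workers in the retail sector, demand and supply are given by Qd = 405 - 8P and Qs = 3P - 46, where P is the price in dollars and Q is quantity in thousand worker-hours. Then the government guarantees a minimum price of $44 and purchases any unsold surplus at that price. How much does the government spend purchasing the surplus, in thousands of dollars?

In a free market, 405 - 8P = 3P - 46 gives the equilibrium P* = 41, Q* = 77.
Since 44 > 41, the floor is binding.
At P = 44: Qd = 405 - 8·44 = 53 and Qs = 3·44 - 46 = 86.
Surplus = Qs - Qd = 33.
Government expenditure = surplus × support price = 33 × 44 = 1452.

1452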